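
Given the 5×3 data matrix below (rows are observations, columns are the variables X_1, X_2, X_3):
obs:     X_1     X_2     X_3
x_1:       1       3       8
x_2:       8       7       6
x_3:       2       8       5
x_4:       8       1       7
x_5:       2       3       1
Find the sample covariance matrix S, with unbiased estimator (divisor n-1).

Step 1 — column means:
  mean(X_1) = (1 + 8 + 2 + 8 + 2) / 5 = 21/5 = 4.2
  mean(X_2) = (3 + 7 + 8 + 1 + 3) / 5 = 22/5 = 4.4
  mean(X_3) = (8 + 6 + 5 + 7 + 1) / 5 = 27/5 = 5.4

Step 2 — sample covariance S[i,j] = (1/(n-1)) · Σ_k (x_{k,i} - mean_i) · (x_{k,j} - mean_j), with n-1 = 4.
  S[X_1,X_1] = ((-3.2)·(-3.2) + (3.8)·(3.8) + (-2.2)·(-2.2) + (3.8)·(3.8) + (-2.2)·(-2.2)) / 4 = 48.8/4 = 12.2
  S[X_1,X_2] = ((-3.2)·(-1.4) + (3.8)·(2.6) + (-2.2)·(3.6) + (3.8)·(-3.4) + (-2.2)·(-1.4)) / 4 = -3.4/4 = -0.85
  S[X_1,X_3] = ((-3.2)·(2.6) + (3.8)·(0.6) + (-2.2)·(-0.4) + (3.8)·(1.6) + (-2.2)·(-4.4)) / 4 = 10.6/4 = 2.65
  S[X_2,X_2] = ((-1.4)·(-1.4) + (2.6)·(2.6) + (3.6)·(3.6) + (-3.4)·(-3.4) + (-1.4)·(-1.4)) / 4 = 35.2/4 = 8.8
  S[X_2,X_3] = ((-1.4)·(2.6) + (2.6)·(0.6) + (3.6)·(-0.4) + (-3.4)·(1.6) + (-1.4)·(-4.4)) / 4 = -2.8/4 = -0.7
  S[X_3,X_3] = ((2.6)·(2.6) + (0.6)·(0.6) + (-0.4)·(-0.4) + (1.6)·(1.6) + (-4.4)·(-4.4)) / 4 = 29.2/4 = 7.3

S is symmetric (S[j,i] = S[i,j]). Assembling:

S = [[12.2, -0.85, 2.65],
 [-0.85, 8.8, -0.7],
 [2.65, -0.7, 7.3]]


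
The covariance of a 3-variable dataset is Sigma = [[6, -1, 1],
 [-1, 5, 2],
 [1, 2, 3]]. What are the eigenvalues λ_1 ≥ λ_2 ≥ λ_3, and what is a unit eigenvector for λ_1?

Step 1 — characteristic polynomial p(λ) = det(λI - Sigma) = λ³ - tr·λ² + c_1·λ - det, where tr = trace, c_1 = sum of the principal 2×2 minors, det = det(Sigma):
  tr = 6 + 5 + 3 = 14,
  c_1 = (6·5 - (-1)²) + (6·3 - (1)²) + (5·3 - (2)²) = 29 + 17 + 11 = 57,
  det = 6·(5·3 - (2)²) - (-1)·((-1)·3 - (2)·(1)) + (1)·((-1)·(2) - 5·(1)) = 6·(11) - (-1)·(-5) + (1)·(-7) = 54.
  So p(λ) = λ³ - 14λ² + 57λ - 54.
Step 2 — look for an integer root (rational root theorem: any rational root is an integer divisor of 54). Testing λ = 6:
  p(6) = 216 - 504 + 342 - 54 = 0  ✓
  Dividing out (λ - 6): p(λ) = (λ - 6)(λ² - 8λ + 9).
Step 3 — remaining eigenvalues from the quadratic λ² - 8λ + 9 = 0:
  Δ = 8² - 4·9 = 64 - 36 = 28,  λ = (8 ± √28)/2 = (8 ± 5.2915)/2 ≈ 6.6458 or 1.3542.
  Sorted: λ_1 = 6.6458,  λ_2 = 6,  λ_3 = 1.3542  (check: sum = 14 = tr ✓).

Step 4 — unit eigenvector for λ_1 ≈ 6.6458: v spans the null space of (Sigma - λ_1 I), whose rows are
  r_1 = (-0.6458, -1, 1),  r_2 = (-1, -1.6458, 2),  r_3 = (1, 2, -3.6458).
  v is orthogonal to every row, so take v ∝ r_1 × r_2 = ((-1)·(2) - (1)·(-1.6458), (1)·(-1) - (-0.6458)·(2), (-0.6458)·(-1.6458) - (-1)·(-1)) ≈ (-0.3542, 0.2915, 0.0627).
  Rescale (multiply by -1 so the first nonzero entry is positive): u = (0.3542, -0.2915, -0.0627).
  ||u|| = √((0.3542)² + (-0.2915)² + (-0.0627)²) = √(0.2144) ≈ 0.463,  v_1 = u/||u|| ≈ (0.7651, -0.6295, -0.1355) (||v_1|| = 1).

λ_1 = 6.6458,  λ_2 = 6,  λ_3 = 1.3542;  v_1 ≈ (0.7651, -0.6295, -0.1355)


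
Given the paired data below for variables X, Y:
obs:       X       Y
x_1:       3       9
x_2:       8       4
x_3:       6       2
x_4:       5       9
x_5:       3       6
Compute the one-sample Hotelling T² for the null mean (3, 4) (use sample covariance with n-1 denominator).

Step 1 — sample mean vector:
  mean(X) = (3 + 8 + 6 + 5 + 3) / 5 = 25/5 = 5
  mean(Y) = (9 + 4 + 2 + 9 + 6) / 5 = 30/5 = 6
  x̄ = (5, 6),  deviation x̄ - mu_0 = (5, 6) - (3, 4) = (2, 2).

Step 2 — sample covariance matrix, S[i,j] = (1/(n-1)) · Σ_k (x_{k,i} - mean_i) · (x_{k,j} - mean_j), divisor n-1 = 4:
  S[X,X] = ((-2)·(-2) + (3)·(3) + (1)·(1) + (0)·(0) + (-2)·(-2)) / 4 = 18/4 = 4.5
  S[X,Y] = ((-2)·(3) + (3)·(-2) + (1)·(-4) + (0)·(3) + (-2)·(0)) / 4 = -16/4 = -4
  S[Y,Y] = ((3)·(3) + (-2)·(-2) + (-4)·(-4) + (3)·(3) + (0)·(0)) / 4 = 38/4 = 9.5
  S = [[4.5, -4],
 [-4, 9.5]].

Step 3 — invert S. det(S) = 4.5·9.5 - (-4)² = 26.75.
  S^{-1} = (1/det) · [[d, -b], [-b, a]] = [[0.3551, 0.1495],
 [0.1495, 0.1682]].

Step 4 — quadratic form (x̄ - mu_0)^T · S^{-1} · (x̄ - mu_0):
  S^{-1} · (x̄ - mu_0) = (1.0093, 0.6355),
  (x̄ - mu_0)^T · [...] = (2)·(1.0093) + (2)·(0.6355) = 3.2897.

Step 5 — scale by n: T² = 5 · 3.2897 = 16.4486.

T² ≈ 16.4486


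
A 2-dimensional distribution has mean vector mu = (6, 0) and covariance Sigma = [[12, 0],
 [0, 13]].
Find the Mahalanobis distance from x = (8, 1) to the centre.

Step 1 — centre the observation: (x - mu) = (2, 1).

Step 2 — invert Sigma. det(Sigma) = 12·13 - (0)² = 156.
  Sigma^{-1} = (1/det) · [[d, -b], [-b, a]] = [[0.0833, 0],
 [0, 0.0769]].

Step 3 — form the quadratic (x - mu)^T · Sigma^{-1} · (x - mu):
  Sigma^{-1} · (x - mu) = (0.1667, 0.0769).
  (x - mu)^T · [Sigma^{-1} · (x - mu)] = (2)·(0.1667) + (1)·(0.0769) = 0.4103.

Step 4 — take square root: d = √(0.4103) ≈ 0.6405.

d(x, mu) = √(0.4103) ≈ 0.6405


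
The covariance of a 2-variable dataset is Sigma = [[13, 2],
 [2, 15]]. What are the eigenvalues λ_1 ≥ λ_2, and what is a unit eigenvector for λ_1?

Step 1 — characteristic polynomial of 2×2 Sigma:
  det(Sigma - λI) = λ² - trace · λ + det = 0.
  trace = 13 + 15 = 28, det = 13·15 - (2)² = 191.
Step 2 — discriminant:
  Δ = trace² - 4·det = 784 - 764 = 20.
Step 3 — eigenvalues:
  λ = (trace ± √Δ)/2 = (28 ± 4.4721)/2,
  λ_1 = 16.2361,  λ_2 = 11.7639.

Step 4 — unit eigenvector for λ_1: solve (Sigma - λ_1 I)v = 0. First row:
  (13 - 16.2361)·v_x + (2)·v_y = 0, i.e. (-3.2361)·v_x + (2)·v_y = 0,
  so v ∝ (b, λ_1 - a) = (2, 3.2361) = u.
  ||u|| = √((2)² + (3.2361)²) = √(14.4721) ≈ 3.8042,
  v_1 = u/||u|| ≈ (0.5257, 0.8507) (||v_1|| = 1).

λ_1 = 16.2361,  λ_2 = 11.7639;  v_1 ≈ (0.5257, 0.8507)


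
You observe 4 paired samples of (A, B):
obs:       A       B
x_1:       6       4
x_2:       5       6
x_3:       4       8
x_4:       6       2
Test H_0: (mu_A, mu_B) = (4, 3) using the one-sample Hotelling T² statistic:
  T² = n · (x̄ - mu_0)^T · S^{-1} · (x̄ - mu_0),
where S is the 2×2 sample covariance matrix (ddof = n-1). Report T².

Step 1 — sample mean vector:
  mean(A) = (6 + 5 + 4 + 6) / 4 = 21/4 = 5.25
  mean(B) = (4 + 6 + 8 + 2) / 4 = 20/4 = 5
  x̄ = (5.25, 5),  deviation x̄ - mu_0 = (5.25, 5) - (4, 3) = (1.25, 2).

Step 2 — sample covariance matrix, S[i,j] = (1/(n-1)) · Σ_k (x_{k,i} - mean_i) · (x_{k,j} - mean_j), divisor n-1 = 3:
  S[A,A] = ((0.75)·(0.75) + (-0.25)·(-0.25) + (-1.25)·(-1.25) + (0.75)·(0.75)) / 3 = 2.75/3 = 0.9167
  S[A,B] = ((0.75)·(-1) + (-0.25)·(1) + (-1.25)·(3) + (0.75)·(-3)) / 3 = -7/3 = -2.3333
  S[B,B] = ((-1)·(-1) + (1)·(1) + (3)·(3) + (-3)·(-3)) / 3 = 20/3 = 6.6667
  S = [[0.9167, -2.3333],
 [-2.3333, 6.6667]].

Step 3 — invert S. det(S) = 0.9167·6.6667 - (-2.3333)² = 0.6667.
  S^{-1} = (1/det) · [[d, -b], [-b, a]] = [[10, 3.5],
 [3.5, 1.375]].

Step 4 — quadratic form (x̄ - mu_0)^T · S^{-1} · (x̄ - mu_0):
  S^{-1} · (x̄ - mu_0) = (19.5, 7.125),
  (x̄ - mu_0)^T · [...] = (1.25)·(19.5) + (2)·(7.125) = 38.625.

Step 5 — scale by n: T² = 4 · 38.625 = 154.5.

T² ≈ 154.5


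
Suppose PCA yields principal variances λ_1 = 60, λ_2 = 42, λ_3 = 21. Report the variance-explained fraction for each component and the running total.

Step 1 — total variance = trace(Sigma) = Σ λ_i = 60 + 42 + 21 = 123.

Step 2 — fraction explained by component i = λ_i / Σ λ:
  PC1: 60/123 = 0.4878
  PC2: 42/123 = 0.3415
  PC3: 21/123 = 0.1707

Step 3 — cumulative fraction after k components = (λ_1 + ... + λ_k) / Σ λ:
  k = 1: 60/123 = 0.4878
  k = 2: (60 + 42)/123 = 102/123 = 0.8293
  k = 3: (60 + 42 + 21)/123 = 123/123 = 1

Summary (fraction, with percent):

explained: PC1 0.4878 (48.78%), PC2 0.3415 (34.15%), PC3 0.1707 (17.07%);  cumulative: 0.4878, 0.8293, 1


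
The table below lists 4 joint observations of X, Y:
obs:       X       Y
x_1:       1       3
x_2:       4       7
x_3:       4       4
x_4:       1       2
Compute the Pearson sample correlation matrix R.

Step 1 — column means:
  mean(X) = (1 + 4 + 4 + 1) / 4 = 10/4 = 2.5
  mean(Y) = (3 + 7 + 4 + 2) / 4 = 16/4 = 4

Step 2 — sample variances and covariances s[i,j] = (1/(n-1)) · Σ_k (x_{k,i} - mean_i) · (x_{k,j} - mean_j), with n-1 = 3:
  s[X,X] = ((-1.5)·(-1.5) + (1.5)·(1.5) + (1.5)·(1.5) + (-1.5)·(-1.5)) / 3 = 9/3 = 3
  s[X,Y] = ((-1.5)·(-1) + (1.5)·(3) + (1.5)·(0) + (-1.5)·(-2)) / 3 = 9/3 = 3
  s[Y,Y] = ((-1)·(-1) + (3)·(3) + (0)·(0) + (-2)·(-2)) / 3 = 14/3 = 4.6667
  Sample standard deviations s_i = √(s[i,i]):
  s(X) = √(3) = 1.7321
  s(Y) = √(4.6667) = 2.1602

Step 3 — r_{ij} = s_{ij} / (s_i · s_j):
  r[X,X] = 1 (diagonal).
  r[X,Y] = 3 / (1.7321 · 2.1602) = 3 / 3.7417 = 0.8018
  r[Y,Y] = 1 (diagonal).

R is symmetric with unit diagonal. Assembling:

R = [[1, 0.8018],
 [0.8018, 1]]


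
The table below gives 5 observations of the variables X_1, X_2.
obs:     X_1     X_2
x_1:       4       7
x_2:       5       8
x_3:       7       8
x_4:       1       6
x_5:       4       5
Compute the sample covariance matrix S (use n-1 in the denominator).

Step 1 — column means:
  mean(X_1) = (4 + 5 + 7 + 1 + 4) / 5 = 21/5 = 4.2
  mean(X_2) = (7 + 8 + 8 + 6 + 5) / 5 = 34/5 = 6.8

Step 2 — sample covariance S[i,j] = (1/(n-1)) · Σ_k (x_{k,i} - mean_i) · (x_{k,j} - mean_j), with n-1 = 4.
  S[X_1,X_1] = ((-0.2)·(-0.2) + (0.8)·(0.8) + (2.8)·(2.8) + (-3.2)·(-3.2) + (-0.2)·(-0.2)) / 4 = 18.8/4 = 4.7
  S[X_1,X_2] = ((-0.2)·(0.2) + (0.8)·(1.2) + (2.8)·(1.2) + (-3.2)·(-0.8) + (-0.2)·(-1.8)) / 4 = 7.2/4 = 1.8
  S[X_2,X_2] = ((0.2)·(0.2) + (1.2)·(1.2) + (1.2)·(1.2) + (-0.8)·(-0.8) + (-1.8)·(-1.8)) / 4 = 6.8/4 = 1.7

S is symmetric (S[j,i] = S[i,j]). Assembling:

S = [[4.7, 1.8],
 [1.8, 1.7]]


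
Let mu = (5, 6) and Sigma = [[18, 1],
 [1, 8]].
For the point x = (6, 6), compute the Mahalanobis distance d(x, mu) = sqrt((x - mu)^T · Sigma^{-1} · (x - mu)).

Step 1 — centre the observation: (x - mu) = (1, 0).

Step 2 — invert Sigma. det(Sigma) = 18·8 - (1)² = 143.
  Sigma^{-1} = (1/det) · [[d, -b], [-b, a]] = [[0.0559, -0.007],
 [-0.007, 0.1259]].

Step 3 — form the quadratic (x - mu)^T · Sigma^{-1} · (x - mu):
  Sigma^{-1} · (x - mu) = (0.0559, -0.007).
  (x - mu)^T · [Sigma^{-1} · (x - mu)] = (1)·(0.0559) + (0)·(-0.007) = 0.0559.

Step 4 — take square root: d = √(0.0559) ≈ 0.2365.

d(x, mu) = √(0.0559) ≈ 0.2365


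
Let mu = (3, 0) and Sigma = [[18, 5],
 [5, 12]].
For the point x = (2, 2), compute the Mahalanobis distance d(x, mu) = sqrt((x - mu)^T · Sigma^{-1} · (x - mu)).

Step 1 — centre the observation: (x - mu) = (-1, 2).

Step 2 — invert Sigma. det(Sigma) = 18·12 - (5)² = 191.
  Sigma^{-1} = (1/det) · [[d, -b], [-b, a]] = [[0.0628, -0.0262],
 [-0.0262, 0.0942]].

Step 3 — form the quadratic (x - mu)^T · Sigma^{-1} · (x - mu):
  Sigma^{-1} · (x - mu) = (-0.1152, 0.2147).
  (x - mu)^T · [Sigma^{-1} · (x - mu)] = (-1)·(-0.1152) + (2)·(0.2147) = 0.5445.

Step 4 — take square root: d = √(0.5445) ≈ 0.7379.

d(x, mu) = √(0.5445) ≈ 0.7379


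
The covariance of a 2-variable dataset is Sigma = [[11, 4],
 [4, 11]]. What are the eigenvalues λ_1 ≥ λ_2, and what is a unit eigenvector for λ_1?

Step 1 — characteristic polynomial of 2×2 Sigma:
  det(Sigma - λI) = λ² - trace · λ + det = 0.
  trace = 11 + 11 = 22, det = 11·11 - (4)² = 105.
Step 2 — discriminant:
  Δ = trace² - 4·det = 484 - 420 = 64.
Step 3 — eigenvalues:
  λ = (trace ± √Δ)/2 = (22 ± 8)/2,
  λ_1 = 15,  λ_2 = 7.

Step 4 — unit eigenvector for λ_1: solve (Sigma - λ_1 I)v = 0. First row:
  (11 - 15)·v_x + (4)·v_y = 0, i.e. (-4)·v_x + (4)·v_y = 0,
  so v ∝ (b, λ_1 - a) = (4, 4) = u.
  ||u|| = √((4)² + (4)²) = √(32) ≈ 5.6569,
  v_1 = u/||u|| ≈ (0.7071, 0.7071) (||v_1|| = 1).

λ_1 = 15,  λ_2 = 7;  v_1 ≈ (0.7071, 0.7071)


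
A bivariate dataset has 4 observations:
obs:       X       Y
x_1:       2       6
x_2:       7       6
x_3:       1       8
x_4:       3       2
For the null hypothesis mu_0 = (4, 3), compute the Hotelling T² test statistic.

Step 1 — sample mean vector:
  mean(X) = (2 + 7 + 1 + 3) / 4 = 13/4 = 3.25
  mean(Y) = (6 + 6 + 8 + 2) / 4 = 22/4 = 5.5
  x̄ = (3.25, 5.5),  deviation x̄ - mu_0 = (3.25, 5.5) - (4, 3) = (-0.75, 2.5).

Step 2 — sample covariance matrix, S[i,j] = (1/(n-1)) · Σ_k (x_{k,i} - mean_i) · (x_{k,j} - mean_j), divisor n-1 = 3:
  S[X,X] = ((-1.25)·(-1.25) + (3.75)·(3.75) + (-2.25)·(-2.25) + (-0.25)·(-0.25)) / 3 = 20.75/3 = 6.9167
  S[X,Y] = ((-1.25)·(0.5) + (3.75)·(0.5) + (-2.25)·(2.5) + (-0.25)·(-3.5)) / 3 = -3.5/3 = -1.1667
  S[Y,Y] = ((0.5)·(0.5) + (0.5)·(0.5) + (2.5)·(2.5) + (-3.5)·(-3.5)) / 3 = 19/3 = 6.3333
  S = [[6.9167, -1.1667],
 [-1.1667, 6.3333]].

Step 3 — invert S. det(S) = 6.9167·6.3333 - (-1.1667)² = 42.4444.
  S^{-1} = (1/det) · [[d, -b], [-b, a]] = [[0.1492, 0.0275],
 [0.0275, 0.163]].

Step 4 — quadratic form (x̄ - mu_0)^T · S^{-1} · (x̄ - mu_0):
  S^{-1} · (x̄ - mu_0) = (-0.0432, 0.3868),
  (x̄ - mu_0)^T · [...] = (-0.75)·(-0.0432) + (2.5)·(0.3868) = 0.9993.

Step 5 — scale by n: T² = 4 · 0.9993 = 3.9974.

T² ≈ 3.9974


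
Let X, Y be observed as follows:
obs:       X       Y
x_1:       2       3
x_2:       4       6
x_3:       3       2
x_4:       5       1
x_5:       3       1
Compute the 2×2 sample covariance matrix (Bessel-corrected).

Step 1 — column means:
  mean(X) = (2 + 4 + 3 + 5 + 3) / 5 = 17/5 = 3.4
  mean(Y) = (3 + 6 + 2 + 1 + 1) / 5 = 13/5 = 2.6

Step 2 — sample covariance S[i,j] = (1/(n-1)) · Σ_k (x_{k,i} - mean_i) · (x_{k,j} - mean_j), with n-1 = 4.
  S[X,X] = ((-1.4)·(-1.4) + (0.6)·(0.6) + (-0.4)·(-0.4) + (1.6)·(1.6) + (-0.4)·(-0.4)) / 4 = 5.2/4 = 1.3
  S[X,Y] = ((-1.4)·(0.4) + (0.6)·(3.4) + (-0.4)·(-0.6) + (1.6)·(-1.6) + (-0.4)·(-1.6)) / 4 = -0.2/4 = -0.05
  S[Y,Y] = ((0.4)·(0.4) + (3.4)·(3.4) + (-0.6)·(-0.6) + (-1.6)·(-1.6) + (-1.6)·(-1.6)) / 4 = 17.2/4 = 4.3

S is symmetric (S[j,i] = S[i,j]). Assembling:

S = [[1.3, -0.05],
 [-0.05, 4.3]]


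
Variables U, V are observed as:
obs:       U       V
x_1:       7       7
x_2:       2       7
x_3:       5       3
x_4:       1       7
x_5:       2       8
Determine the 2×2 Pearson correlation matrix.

Step 1 — column means:
  mean(U) = (7 + 2 + 5 + 1 + 2) / 5 = 17/5 = 3.4
  mean(V) = (7 + 7 + 3 + 7 + 8) / 5 = 32/5 = 6.4

Step 2 — sample variances and covariances s[i,j] = (1/(n-1)) · Σ_k (x_{k,i} - mean_i) · (x_{k,j} - mean_j), with n-1 = 4:
  s[U,U] = ((3.6)·(3.6) + (-1.4)·(-1.4) + (1.6)·(1.6) + (-2.4)·(-2.4) + (-1.4)·(-1.4)) / 4 = 25.2/4 = 6.3
  s[U,V] = ((3.6)·(0.6) + (-1.4)·(0.6) + (1.6)·(-3.4) + (-2.4)·(0.6) + (-1.4)·(1.6)) / 4 = -7.8/4 = -1.95
  s[V,V] = ((0.6)·(0.6) + (0.6)·(0.6) + (-3.4)·(-3.4) + (0.6)·(0.6) + (1.6)·(1.6)) / 4 = 15.2/4 = 3.8
  Sample standard deviations s_i = √(s[i,i]):
  s(U) = √(6.3) = 2.51
  s(V) = √(3.8) = 1.9494

Step 3 — r_{ij} = s_{ij} / (s_i · s_j):
  r[U,U] = 1 (diagonal).
  r[U,V] = -1.95 / (2.51 · 1.9494) = -1.95 / 4.8929 = -0.3985
  r[V,V] = 1 (diagonal).

R is symmetric with unit diagonal. Assembling:

R = [[1, -0.3985],
 [-0.3985, 1]]


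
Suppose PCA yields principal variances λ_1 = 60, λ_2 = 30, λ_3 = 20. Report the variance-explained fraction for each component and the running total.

Step 1 — total variance = trace(Sigma) = Σ λ_i = 60 + 30 + 20 = 110.

Step 2 — fraction explained by component i = λ_i / Σ λ:
  PC1: 60/110 = 0.5455
  PC2: 30/110 = 0.2727
  PC3: 20/110 = 0.1818

Step 3 — cumulative fraction after k components = (λ_1 + ... + λ_k) / Σ λ:
  k = 1: 60/110 = 0.5455
  k = 2: (60 + 30)/110 = 90/110 = 0.8182
  k = 3: (60 + 30 + 20)/110 = 110/110 = 1

Summary (fraction, with percent):

explained: PC1 0.5455 (54.55%), PC2 0.2727 (27.27%), PC3 0.1818 (18.18%);  cumulative: 0.5455, 0.8182, 1


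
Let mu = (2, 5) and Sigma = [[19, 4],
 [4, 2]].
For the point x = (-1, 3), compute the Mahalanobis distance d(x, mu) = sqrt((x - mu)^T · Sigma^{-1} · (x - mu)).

Step 1 — centre the observation: (x - mu) = (-3, -2).

Step 2 — invert Sigma. det(Sigma) = 19·2 - (4)² = 22.
  Sigma^{-1} = (1/det) · [[d, -b], [-b, a]] = [[0.0909, -0.1818],
 [-0.1818, 0.8636]].

Step 3 — form the quadratic (x - mu)^T · Sigma^{-1} · (x - mu):
  Sigma^{-1} · (x - mu) = (0.0909, -1.1818).
  (x - mu)^T · [Sigma^{-1} · (x - mu)] = (-3)·(0.0909) + (-2)·(-1.1818) = 2.0909.

Step 4 — take square root: d = √(2.0909) ≈ 1.446.

d(x, mu) = √(2.0909) ≈ 1.446


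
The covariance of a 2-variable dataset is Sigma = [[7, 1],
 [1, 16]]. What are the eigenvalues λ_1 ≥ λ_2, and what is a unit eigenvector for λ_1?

Step 1 — characteristic polynomial of 2×2 Sigma:
  det(Sigma - λI) = λ² - trace · λ + det = 0.
  trace = 7 + 16 = 23, det = 7·16 - (1)² = 111.
Step 2 — discriminant:
  Δ = trace² - 4·det = 529 - 444 = 85.
Step 3 — eigenvalues:
  λ = (trace ± √Δ)/2 = (23 ± 9.2195)/2,
  λ_1 = 16.1098,  λ_2 = 6.8902.

Step 4 — unit eigenvector for λ_1: solve (Sigma - λ_1 I)v = 0. First row:
  (7 - 16.1098)·v_x + (1)·v_y = 0, i.e. (-9.1098)·v_x + (1)·v_y = 0,
  so v ∝ (b, λ_1 - a) = (1, 9.1098) = u.
  ||u|| = √((1)² + (9.1098)²) = √(83.988) ≈ 9.1645,
  v_1 = u/||u|| ≈ (0.1091, 0.994) (||v_1|| = 1).

λ_1 = 16.1098,  λ_2 = 6.8902;  v_1 ≈ (0.1091, 0.994)


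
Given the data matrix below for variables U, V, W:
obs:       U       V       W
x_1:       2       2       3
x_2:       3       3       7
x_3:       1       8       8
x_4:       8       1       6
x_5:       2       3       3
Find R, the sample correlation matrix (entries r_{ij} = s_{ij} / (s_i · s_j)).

Step 1 — column means:
  mean(U) = (2 + 3 + 1 + 8 + 2) / 5 = 16/5 = 3.2
  mean(V) = (2 + 3 + 8 + 1 + 3) / 5 = 17/5 = 3.4
  mean(W) = (3 + 7 + 8 + 6 + 3) / 5 = 27/5 = 5.4

Step 2 — sample variances and covariances s[i,j] = (1/(n-1)) · Σ_k (x_{k,i} - mean_i) · (x_{k,j} - mean_j), with n-1 = 4:
  s[U,U] = ((-1.2)·(-1.2) + (-0.2)·(-0.2) + (-2.2)·(-2.2) + (4.8)·(4.8) + (-1.2)·(-1.2)) / 4 = 30.8/4 = 7.7
  s[U,V] = ((-1.2)·(-1.4) + (-0.2)·(-0.4) + (-2.2)·(4.6) + (4.8)·(-2.4) + (-1.2)·(-0.4)) / 4 = -19.4/4 = -4.85
  s[U,W] = ((-1.2)·(-2.4) + (-0.2)·(1.6) + (-2.2)·(2.6) + (4.8)·(0.6) + (-1.2)·(-2.4)) / 4 = 2.6/4 = 0.65
  s[V,V] = ((-1.4)·(-1.4) + (-0.4)·(-0.4) + (4.6)·(4.6) + (-2.4)·(-2.4) + (-0.4)·(-0.4)) / 4 = 29.2/4 = 7.3
  s[V,W] = ((-1.4)·(-2.4) + (-0.4)·(1.6) + (4.6)·(2.6) + (-2.4)·(0.6) + (-0.4)·(-2.4)) / 4 = 14.2/4 = 3.55
  s[W,W] = ((-2.4)·(-2.4) + (1.6)·(1.6) + (2.6)·(2.6) + (0.6)·(0.6) + (-2.4)·(-2.4)) / 4 = 21.2/4 = 5.3
  Sample standard deviations s_i = √(s[i,i]):
  s(U) = √(7.7) = 2.7749
  s(V) = √(7.3) = 2.7019
  s(W) = √(5.3) = 2.3022

Step 3 — r_{ij} = s_{ij} / (s_i · s_j):
  r[U,U] = 1 (diagonal).
  r[U,V] = -4.85 / (2.7749 · 2.7019) = -4.85 / 7.4973 = -0.6469
  r[U,W] = 0.65 / (2.7749 · 2.3022) = 0.65 / 6.3883 = 0.1017
  r[V,V] = 1 (diagonal).
  r[V,W] = 3.55 / (2.7019 · 2.3022) = 3.55 / 6.2201 = 0.5707
  r[W,W] = 1 (diagonal).

R is symmetric with unit diagonal. Assembling:

R = [[1, -0.6469, 0.1017],
 [-0.6469, 1, 0.5707],
 [0.1017, 0.5707, 1]]


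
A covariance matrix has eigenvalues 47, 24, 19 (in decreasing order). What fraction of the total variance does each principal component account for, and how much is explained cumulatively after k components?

Step 1 — total variance = trace(Sigma) = Σ λ_i = 47 + 24 + 19 = 90.

Step 2 — fraction explained by component i = λ_i / Σ λ:
  PC1: 47/90 = 0.5222
  PC2: 24/90 = 0.2667
  PC3: 19/90 = 0.2111

Step 3 — cumulative fraction after k components = (λ_1 + ... + λ_k) / Σ λ:
  k = 1: 47/90 = 0.5222
  k = 2: (47 + 24)/90 = 71/90 = 0.7889
  k = 3: (47 + 24 + 19)/90 = 90/90 = 1

Summary (fraction, with percent):

explained: PC1 0.5222 (52.22%), PC2 0.2667 (26.67%), PC3 0.2111 (21.11%);  cumulative: 0.5222, 0.7889, 1


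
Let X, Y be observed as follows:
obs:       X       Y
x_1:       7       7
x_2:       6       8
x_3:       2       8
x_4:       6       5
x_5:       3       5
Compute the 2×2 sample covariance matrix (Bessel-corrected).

Step 1 — column means:
  mean(X) = (7 + 6 + 2 + 6 + 3) / 5 = 24/5 = 4.8
  mean(Y) = (7 + 8 + 8 + 5 + 5) / 5 = 33/5 = 6.6

Step 2 — sample covariance S[i,j] = (1/(n-1)) · Σ_k (x_{k,i} - mean_i) · (x_{k,j} - mean_j), with n-1 = 4.
  S[X,X] = ((2.2)·(2.2) + (1.2)·(1.2) + (-2.8)·(-2.8) + (1.2)·(1.2) + (-1.8)·(-1.8)) / 4 = 18.8/4 = 4.7
  S[X,Y] = ((2.2)·(0.4) + (1.2)·(1.4) + (-2.8)·(1.4) + (1.2)·(-1.6) + (-1.8)·(-1.6)) / 4 = -0.4/4 = -0.1
  S[Y,Y] = ((0.4)·(0.4) + (1.4)·(1.4) + (1.4)·(1.4) + (-1.6)·(-1.6) + (-1.6)·(-1.6)) / 4 = 9.2/4 = 2.3

S is symmetric (S[j,i] = S[i,j]). Assembling:

S = [[4.7, -0.1],
 [-0.1, 2.3]]


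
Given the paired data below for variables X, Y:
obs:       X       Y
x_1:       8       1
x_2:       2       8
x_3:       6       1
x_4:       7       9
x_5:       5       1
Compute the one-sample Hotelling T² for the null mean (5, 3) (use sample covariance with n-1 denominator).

Step 1 — sample mean vector:
  mean(X) = (8 + 2 + 6 + 7 + 5) / 5 = 28/5 = 5.6
  mean(Y) = (1 + 8 + 1 + 9 + 1) / 5 = 20/5 = 4
  x̄ = (5.6, 4),  deviation x̄ - mu_0 = (5.6, 4) - (5, 3) = (0.6, 1).

Step 2 — sample covariance matrix, S[i,j] = (1/(n-1)) · Σ_k (x_{k,i} - mean_i) · (x_{k,j} - mean_j), divisor n-1 = 4:
  S[X,X] = ((2.4)·(2.4) + (-3.6)·(-3.6) + (0.4)·(0.4) + (1.4)·(1.4) + (-0.6)·(-0.6)) / 4 = 21.2/4 = 5.3
  S[X,Y] = ((2.4)·(-3) + (-3.6)·(4) + (0.4)·(-3) + (1.4)·(5) + (-0.6)·(-3)) / 4 = -14/4 = -3.5
  S[Y,Y] = ((-3)·(-3) + (4)·(4) + (-3)·(-3) + (5)·(5) + (-3)·(-3)) / 4 = 68/4 = 17
  S = [[5.3, -3.5],
 [-3.5, 17]].

Step 3 — invert S. det(S) = 5.3·17 - (-3.5)² = 77.85.
  S^{-1} = (1/det) · [[d, -b], [-b, a]] = [[0.2184, 0.045],
 [0.045, 0.0681]].

Step 4 — quadratic form (x̄ - mu_0)^T · S^{-1} · (x̄ - mu_0):
  S^{-1} · (x̄ - mu_0) = (0.176, 0.0951),
  (x̄ - mu_0)^T · [...] = (0.6)·(0.176) + (1)·(0.0951) = 0.2006.

Step 5 — scale by n: T² = 5 · 0.2006 = 1.0032.

T² ≈ 1.0032


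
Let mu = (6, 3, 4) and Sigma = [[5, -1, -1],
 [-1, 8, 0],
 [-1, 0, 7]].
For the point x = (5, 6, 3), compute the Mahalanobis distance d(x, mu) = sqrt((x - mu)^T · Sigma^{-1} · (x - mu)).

Step 1 — centre the observation: (x - mu) = (-1, 3, -1).

Step 2 — invert Sigma (cofactor / det for 3×3, or solve directly):
  Sigma^{-1} = [[0.2113, 0.0264, 0.0302],
 [0.0264, 0.1283, 0.0038],
 [0.0302, 0.0038, 0.1472]].

Step 3 — form the quadratic (x - mu)^T · Sigma^{-1} · (x - mu):
  Sigma^{-1} · (x - mu) = (-0.1623, 0.3547, -0.166).
  (x - mu)^T · [Sigma^{-1} · (x - mu)] = (-1)·(-0.1623) + (3)·(0.3547) + (-1)·(-0.166) = 1.3925.

Step 4 — take square root: d = √(1.3925) ≈ 1.18.

d(x, mu) = √(1.3925) ≈ 1.18


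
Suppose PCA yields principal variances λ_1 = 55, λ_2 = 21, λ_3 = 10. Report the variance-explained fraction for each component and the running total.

Step 1 — total variance = trace(Sigma) = Σ λ_i = 55 + 21 + 10 = 86.

Step 2 — fraction explained by component i = λ_i / Σ λ:
  PC1: 55/86 = 0.6395
  PC2: 21/86 = 0.2442
  PC3: 10/86 = 0.1163

Step 3 — cumulative fraction after k components = (λ_1 + ... + λ_k) / Σ λ:
  k = 1: 55/86 = 0.6395
  k = 2: (55 + 21)/86 = 76/86 = 0.8837
  k = 3: (55 + 21 + 10)/86 = 86/86 = 1

Summary (fraction, with percent):

explained: PC1 0.6395 (63.95%), PC2 0.2442 (24.42%), PC3 0.1163 (11.63%);  cumulative: 0.6395, 0.8837, 1


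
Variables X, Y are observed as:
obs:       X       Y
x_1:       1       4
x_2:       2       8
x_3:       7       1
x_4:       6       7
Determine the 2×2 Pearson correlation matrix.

Step 1 — column means:
  mean(X) = (1 + 2 + 7 + 6) / 4 = 16/4 = 4
  mean(Y) = (4 + 8 + 1 + 7) / 4 = 20/4 = 5

Step 2 — sample variances and covariances s[i,j] = (1/(n-1)) · Σ_k (x_{k,i} - mean_i) · (x_{k,j} - mean_j), with n-1 = 3:
  s[X,X] = ((-3)·(-3) + (-2)·(-2) + (3)·(3) + (2)·(2)) / 3 = 26/3 = 8.6667
  s[X,Y] = ((-3)·(-1) + (-2)·(3) + (3)·(-4) + (2)·(2)) / 3 = -11/3 = -3.6667
  s[Y,Y] = ((-1)·(-1) + (3)·(3) + (-4)·(-4) + (2)·(2)) / 3 = 30/3 = 10
  Sample standard deviations s_i = √(s[i,i]):
  s(X) = √(8.6667) = 2.9439
  s(Y) = √(10) = 3.1623

Step 3 — r_{ij} = s_{ij} / (s_i · s_j):
  r[X,X] = 1 (diagonal).
  r[X,Y] = -3.6667 / (2.9439 · 3.1623) = -3.6667 / 9.3095 = -0.3939
  r[Y,Y] = 1 (diagonal).

R is symmetric with unit diagonal. Assembling:

R = [[1, -0.3939],
 [-0.3939, 1]]


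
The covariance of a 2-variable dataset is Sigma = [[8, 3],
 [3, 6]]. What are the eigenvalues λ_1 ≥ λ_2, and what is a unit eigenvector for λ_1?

Step 1 — characteristic polynomial of 2×2 Sigma:
  det(Sigma - λI) = λ² - trace · λ + det = 0.
  trace = 8 + 6 = 14, det = 8·6 - (3)² = 39.
Step 2 — discriminant:
  Δ = trace² - 4·det = 196 - 156 = 40.
Step 3 — eigenvalues:
  λ = (trace ± √Δ)/2 = (14 ± 6.3246)/2,
  λ_1 = 10.1623,  λ_2 = 3.8377.

Step 4 — unit eigenvector for λ_1: solve (Sigma - λ_1 I)v = 0. First row:
  (8 - 10.1623)·v_x + (3)·v_y = 0, i.e. (-2.1623)·v_x + (3)·v_y = 0,
  so v ∝ (b, λ_1 - a) = (3, 2.1623) = u.
  ||u|| = √((3)² + (2.1623)²) = √(13.6754) ≈ 3.698,
  v_1 = u/||u|| ≈ (0.8112, 0.5847) (||v_1|| = 1).

λ_1 = 10.1623,  λ_2 = 3.8377;  v_1 ≈ (0.8112, 0.5847)


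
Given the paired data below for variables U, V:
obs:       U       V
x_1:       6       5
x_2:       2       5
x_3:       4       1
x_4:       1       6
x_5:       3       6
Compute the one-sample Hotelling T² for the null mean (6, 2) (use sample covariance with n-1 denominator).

Step 1 — sample mean vector:
  mean(U) = (6 + 2 + 4 + 1 + 3) / 5 = 16/5 = 3.2
  mean(V) = (5 + 5 + 1 + 6 + 6) / 5 = 23/5 = 4.6
  x̄ = (3.2, 4.6),  deviation x̄ - mu_0 = (3.2, 4.6) - (6, 2) = (-2.8, 2.6).

Step 2 — sample covariance matrix, S[i,j] = (1/(n-1)) · Σ_k (x_{k,i} - mean_i) · (x_{k,j} - mean_j), divisor n-1 = 4:
  S[U,U] = ((2.8)·(2.8) + (-1.2)·(-1.2) + (0.8)·(0.8) + (-2.2)·(-2.2) + (-0.2)·(-0.2)) / 4 = 14.8/4 = 3.7
  S[U,V] = ((2.8)·(0.4) + (-1.2)·(0.4) + (0.8)·(-3.6) + (-2.2)·(1.4) + (-0.2)·(1.4)) / 4 = -5.6/4 = -1.4
  S[V,V] = ((0.4)·(0.4) + (0.4)·(0.4) + (-3.6)·(-3.6) + (1.4)·(1.4) + (1.4)·(1.4)) / 4 = 17.2/4 = 4.3
  S = [[3.7, -1.4],
 [-1.4, 4.3]].

Step 3 — invert S. det(S) = 3.7·4.3 - (-1.4)² = 13.95.
  S^{-1} = (1/det) · [[d, -b], [-b, a]] = [[0.3082, 0.1004],
 [0.1004, 0.2652]].

Step 4 — quadratic form (x̄ - mu_0)^T · S^{-1} · (x̄ - mu_0):
  S^{-1} · (x̄ - mu_0) = (-0.6022, 0.4086),
  (x̄ - mu_0)^T · [...] = (-2.8)·(-0.6022) + (2.6)·(0.4086) = 2.7484.

Step 5 — scale by n: T² = 5 · 2.7484 = 13.7419.

T² ≈ 13.7419


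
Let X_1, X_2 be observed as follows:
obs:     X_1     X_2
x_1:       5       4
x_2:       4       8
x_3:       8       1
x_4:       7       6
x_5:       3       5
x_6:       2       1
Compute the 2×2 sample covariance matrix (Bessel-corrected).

Step 1 — column means:
  mean(X_1) = (5 + 4 + 8 + 7 + 3 + 2) / 6 = 29/6 = 4.8333
  mean(X_2) = (4 + 8 + 1 + 6 + 5 + 1) / 6 = 25/6 = 4.1667

Step 2 — sample covariance S[i,j] = (1/(n-1)) · Σ_k (x_{k,i} - mean_i) · (x_{k,j} - mean_j), with n-1 = 5.
  S[X_1,X_1] = ((0.1667)·(0.1667) + (-0.8333)·(-0.8333) + (3.1667)·(3.1667) + (2.1667)·(2.1667) + (-1.8333)·(-1.8333) + (-2.8333)·(-2.8333)) / 5 = 26.8333/5 = 5.3667
  S[X_1,X_2] = ((0.1667)·(-0.1667) + (-0.8333)·(3.8333) + (3.1667)·(-3.1667) + (2.1667)·(1.8333) + (-1.8333)·(0.8333) + (-2.8333)·(-3.1667)) / 5 = -1.8333/5 = -0.3667
  S[X_2,X_2] = ((-0.1667)·(-0.1667) + (3.8333)·(3.8333) + (-3.1667)·(-3.1667) + (1.8333)·(1.8333) + (0.8333)·(0.8333) + (-3.1667)·(-3.1667)) / 5 = 38.8333/5 = 7.7667

S is symmetric (S[j,i] = S[i,j]). Assembling:

S = [[5.3667, -0.3667],
 [-0.3667, 7.7667]]


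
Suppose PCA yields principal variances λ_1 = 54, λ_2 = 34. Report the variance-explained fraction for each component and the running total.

Step 1 — total variance = trace(Sigma) = Σ λ_i = 54 + 34 = 88.

Step 2 — fraction explained by component i = λ_i / Σ λ:
  PC1: 54/88 = 0.6136
  PC2: 34/88 = 0.3864

Step 3 — cumulative fraction after k components = (λ_1 + ... + λ_k) / Σ λ:
  k = 1: 54/88 = 0.6136
  k = 2: (54 + 34)/88 = 88/88 = 1

Summary (fraction, with percent):

explained: PC1 0.6136 (61.36%), PC2 0.3864 (38.64%);  cumulative: 0.6136, 1


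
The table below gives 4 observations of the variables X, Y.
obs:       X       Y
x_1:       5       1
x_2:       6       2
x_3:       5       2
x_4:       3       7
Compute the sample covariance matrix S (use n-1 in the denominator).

Step 1 — column means:
  mean(X) = (5 + 6 + 5 + 3) / 4 = 19/4 = 4.75
  mean(Y) = (1 + 2 + 2 + 7) / 4 = 12/4 = 3

Step 2 — sample covariance S[i,j] = (1/(n-1)) · Σ_k (x_{k,i} - mean_i) · (x_{k,j} - mean_j), with n-1 = 3.
  S[X,X] = ((0.25)·(0.25) + (1.25)·(1.25) + (0.25)·(0.25) + (-1.75)·(-1.75)) / 3 = 4.75/3 = 1.5833
  S[X,Y] = ((0.25)·(-2) + (1.25)·(-1) + (0.25)·(-1) + (-1.75)·(4)) / 3 = -9/3 = -3
  S[Y,Y] = ((-2)·(-2) + (-1)·(-1) + (-1)·(-1) + (4)·(4)) / 3 = 22/3 = 7.3333

S is symmetric (S[j,i] = S[i,j]). Assembling:

S = [[1.5833, -3],
 [-3, 7.3333]]


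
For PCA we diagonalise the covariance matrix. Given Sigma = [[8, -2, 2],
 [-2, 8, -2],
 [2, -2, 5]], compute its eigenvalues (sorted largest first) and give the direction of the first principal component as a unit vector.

Step 1 — characteristic polynomial p(λ) = det(λI - Sigma) = λ³ - tr·λ² + c_1·λ - det, where tr = trace, c_1 = sum of the principal 2×2 minors, det = det(Sigma):
  tr = 8 + 8 + 5 = 21,
  c_1 = (8·8 - (-2)²) + (8·5 - (2)²) + (8·5 - (-2)²) = 60 + 36 + 36 = 132,
  det = 8·(8·5 - (-2)²) - (-2)·((-2)·5 - (-2)·(2)) + (2)·((-2)·(-2) - 8·(2)) = 8·(36) - (-2)·(-6) + (2)·(-12) = 252.
  So p(λ) = λ³ - 21λ² + 132λ - 252.
Step 2 — look for an integer root (rational root theorem: any rational root is an integer divisor of 252). Testing λ = 6:
  p(6) = 216 - 756 + 792 - 252 = 0  ✓
  Dividing out (λ - 6): p(λ) = (λ - 6)(λ² - 15λ + 42).
Step 3 — remaining eigenvalues from the quadratic λ² - 15λ + 42 = 0:
  Δ = 15² - 4·42 = 225 - 168 = 57,  λ = (15 ± √57)/2 = (15 ± 7.5498)/2 ≈ 11.2749 or 3.7251.
  Sorted: λ_1 = 11.2749,  λ_2 = 6,  λ_3 = 3.7251  (check: sum = 21 = tr ✓).

Step 4 — unit eigenvector for λ_1 ≈ 11.2749: v spans the null space of (Sigma - λ_1 I), whose rows are
  r_1 = (-3.2749, -2, 2),  r_2 = (-2, -3.2749, -2),  r_3 = (2, -2, -6.2749).
  v is orthogonal to every row, so take v ∝ r_1 × r_2 = ((-2)·(-2) - (2)·(-3.2749), (2)·(-2) - (-3.2749)·(-2), (-3.2749)·(-3.2749) - (-2)·(-2)) ≈ (10.5498, -10.5498, 6.7251).
  Let u = (10.5498, -10.5498, 6.7251).
  ||u|| = √((10.5498)² + (-10.5498)² + (6.7251)²) = √(267.8248) ≈ 16.3654,  v_1 = u/||u|| ≈ (0.6446, -0.6446, 0.4109) (||v_1|| = 1).

λ_1 = 11.2749,  λ_2 = 6,  λ_3 = 3.7251;  v_1 ≈ (0.6446, -0.6446, 0.4109)


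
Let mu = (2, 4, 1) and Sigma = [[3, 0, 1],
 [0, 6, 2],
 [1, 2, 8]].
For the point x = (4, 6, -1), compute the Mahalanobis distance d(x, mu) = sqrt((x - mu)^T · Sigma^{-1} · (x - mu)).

Step 1 — centre the observation: (x - mu) = (2, 2, -2).

Step 2 — invert Sigma (cofactor / det for 3×3, or solve directly):
  Sigma^{-1} = [[0.3492, 0.0159, -0.0476],
 [0.0159, 0.1825, -0.0476],
 [-0.0476, -0.0476, 0.1429]].

Step 3 — form the quadratic (x - mu)^T · Sigma^{-1} · (x - mu):
  Sigma^{-1} · (x - mu) = (0.8254, 0.4921, -0.4762).
  (x - mu)^T · [Sigma^{-1} · (x - mu)] = (2)·(0.8254) + (2)·(0.4921) + (-2)·(-0.4762) = 3.5873.

Step 4 — take square root: d = √(3.5873) ≈ 1.894.

d(x, mu) = √(3.5873) ≈ 1.894


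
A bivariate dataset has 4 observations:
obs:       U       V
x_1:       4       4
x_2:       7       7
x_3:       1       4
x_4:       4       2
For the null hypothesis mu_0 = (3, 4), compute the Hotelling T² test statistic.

Step 1 — sample mean vector:
  mean(U) = (4 + 7 + 1 + 4) / 4 = 16/4 = 4
  mean(V) = (4 + 7 + 4 + 2) / 4 = 17/4 = 4.25
  x̄ = (4, 4.25),  deviation x̄ - mu_0 = (4, 4.25) - (3, 4) = (1, 0.25).

Step 2 — sample covariance matrix, S[i,j] = (1/(n-1)) · Σ_k (x_{k,i} - mean_i) · (x_{k,j} - mean_j), divisor n-1 = 3:
  S[U,U] = ((0)·(0) + (3)·(3) + (-3)·(-3) + (0)·(0)) / 3 = 18/3 = 6
  S[U,V] = ((0)·(-0.25) + (3)·(2.75) + (-3)·(-0.25) + (0)·(-2.25)) / 3 = 9/3 = 3
  S[V,V] = ((-0.25)·(-0.25) + (2.75)·(2.75) + (-0.25)·(-0.25) + (-2.25)·(-2.25)) / 3 = 12.75/3 = 4.25
  S = [[6, 3],
 [3, 4.25]].

Step 3 — invert S. det(S) = 6·4.25 - (3)² = 16.5.
  S^{-1} = (1/det) · [[d, -b], [-b, a]] = [[0.2576, -0.1818],
 [-0.1818, 0.3636]].

Step 4 — quadratic form (x̄ - mu_0)^T · S^{-1} · (x̄ - mu_0):
  S^{-1} · (x̄ - mu_0) = (0.2121, -0.0909),
  (x̄ - mu_0)^T · [...] = (1)·(0.2121) + (0.25)·(-0.0909) = 0.1894.

Step 5 — scale by n: T² = 4 · 0.1894 = 0.7576.

T² ≈ 0.7576


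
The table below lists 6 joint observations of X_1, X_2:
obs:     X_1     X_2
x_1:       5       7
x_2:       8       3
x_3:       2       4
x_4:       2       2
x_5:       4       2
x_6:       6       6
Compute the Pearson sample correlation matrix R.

Step 1 — column means:
  mean(X_1) = (5 + 8 + 2 + 2 + 4 + 6) / 6 = 27/6 = 4.5
  mean(X_2) = (7 + 3 + 4 + 2 + 2 + 6) / 6 = 24/6 = 4

Step 2 — sample variances and covariances s[i,j] = (1/(n-1)) · Σ_k (x_{k,i} - mean_i) · (x_{k,j} - mean_j), with n-1 = 5:
  s[X_1,X_1] = ((0.5)·(0.5) + (3.5)·(3.5) + (-2.5)·(-2.5) + (-2.5)·(-2.5) + (-0.5)·(-0.5) + (1.5)·(1.5)) / 5 = 27.5/5 = 5.5
  s[X_1,X_2] = ((0.5)·(3) + (3.5)·(-1) + (-2.5)·(0) + (-2.5)·(-2) + (-0.5)·(-2) + (1.5)·(2)) / 5 = 7/5 = 1.4
  s[X_2,X_2] = ((3)·(3) + (-1)·(-1) + (0)·(0) + (-2)·(-2) + (-2)·(-2) + (2)·(2)) / 5 = 22/5 = 4.4
  Sample standard deviations s_i = √(s[i,i]):
  s(X_1) = √(5.5) = 2.3452
  s(X_2) = √(4.4) = 2.0976

Step 3 — r_{ij} = s_{ij} / (s_i · s_j):
  r[X_1,X_1] = 1 (diagonal).
  r[X_1,X_2] = 1.4 / (2.3452 · 2.0976) = 1.4 / 4.9193 = 0.2846
  r[X_2,X_2] = 1 (diagonal).

R is symmetric with unit diagonal. Assembling:

R = [[1, 0.2846],
 [0.2846, 1]]


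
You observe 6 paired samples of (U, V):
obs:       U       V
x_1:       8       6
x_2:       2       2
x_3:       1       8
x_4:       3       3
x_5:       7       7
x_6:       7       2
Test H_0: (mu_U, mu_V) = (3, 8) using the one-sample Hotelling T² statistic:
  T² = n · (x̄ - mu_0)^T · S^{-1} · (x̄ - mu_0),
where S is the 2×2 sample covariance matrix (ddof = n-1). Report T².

Step 1 — sample mean vector:
  mean(U) = (8 + 2 + 1 + 3 + 7 + 7) / 6 = 28/6 = 4.6667
  mean(V) = (6 + 2 + 8 + 3 + 7 + 2) / 6 = 28/6 = 4.6667
  x̄ = (4.6667, 4.6667),  deviation x̄ - mu_0 = (4.6667, 4.6667) - (3, 8) = (1.6667, -3.3333).

Step 2 — sample covariance matrix, S[i,j] = (1/(n-1)) · Σ_k (x_{k,i} - mean_i) · (x_{k,j} - mean_j), divisor n-1 = 5:
  S[U,U] = ((3.3333)·(3.3333) + (-2.6667)·(-2.6667) + (-3.6667)·(-3.6667) + (-1.6667)·(-1.6667) + (2.3333)·(2.3333) + (2.3333)·(2.3333)) / 5 = 45.3333/5 = 9.0667
  S[U,V] = ((3.3333)·(1.3333) + (-2.6667)·(-2.6667) + (-3.6667)·(3.3333) + (-1.6667)·(-1.6667) + (2.3333)·(2.3333) + (2.3333)·(-2.6667)) / 5 = 1.3333/5 = 0.2667
  S[V,V] = ((1.3333)·(1.3333) + (-2.6667)·(-2.6667) + (3.3333)·(3.3333) + (-1.6667)·(-1.6667) + (2.3333)·(2.3333) + (-2.6667)·(-2.6667)) / 5 = 35.3333/5 = 7.0667
  S = [[9.0667, 0.2667],
 [0.2667, 7.0667]].

Step 3 — invert S. det(S) = 9.0667·7.0667 - (0.2667)² = 64.
  S^{-1} = (1/det) · [[d, -b], [-b, a]] = [[0.1104, -0.0042],
 [-0.0042, 0.1417]].

Step 4 — quadratic form (x̄ - mu_0)^T · S^{-1} · (x̄ - mu_0):
  S^{-1} · (x̄ - mu_0) = (0.1979, -0.4792),
  (x̄ - mu_0)^T · [...] = (1.6667)·(0.1979) + (-3.3333)·(-0.4792) = 1.9271.

Step 5 — scale by n: T² = 6 · 1.9271 = 11.5625.

T² ≈ 11.5625


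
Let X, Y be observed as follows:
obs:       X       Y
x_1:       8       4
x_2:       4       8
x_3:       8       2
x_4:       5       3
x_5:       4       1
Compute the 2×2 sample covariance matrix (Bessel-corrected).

Step 1 — column means:
  mean(X) = (8 + 4 + 8 + 5 + 4) / 5 = 29/5 = 5.8
  mean(Y) = (4 + 8 + 2 + 3 + 1) / 5 = 18/5 = 3.6

Step 2 — sample covariance S[i,j] = (1/(n-1)) · Σ_k (x_{k,i} - mean_i) · (x_{k,j} - mean_j), with n-1 = 4.
  S[X,X] = ((2.2)·(2.2) + (-1.8)·(-1.8) + (2.2)·(2.2) + (-0.8)·(-0.8) + (-1.8)·(-1.8)) / 4 = 16.8/4 = 4.2
  S[X,Y] = ((2.2)·(0.4) + (-1.8)·(4.4) + (2.2)·(-1.6) + (-0.8)·(-0.6) + (-1.8)·(-2.6)) / 4 = -5.4/4 = -1.35
  S[Y,Y] = ((0.4)·(0.4) + (4.4)·(4.4) + (-1.6)·(-1.6) + (-0.6)·(-0.6) + (-2.6)·(-2.6)) / 4 = 29.2/4 = 7.3

S is symmetric (S[j,i] = S[i,j]). Assembling:

S = [[4.2, -1.35],
 [-1.35, 7.3]]


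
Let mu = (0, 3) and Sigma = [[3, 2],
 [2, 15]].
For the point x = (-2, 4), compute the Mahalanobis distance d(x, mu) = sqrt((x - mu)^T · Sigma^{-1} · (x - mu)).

Step 1 — centre the observation: (x - mu) = (-2, 1).

Step 2 — invert Sigma. det(Sigma) = 3·15 - (2)² = 41.
  Sigma^{-1} = (1/det) · [[d, -b], [-b, a]] = [[0.3659, -0.0488],
 [-0.0488, 0.0732]].

Step 3 — form the quadratic (x - mu)^T · Sigma^{-1} · (x - mu):
  Sigma^{-1} · (x - mu) = (-0.7805, 0.1707).
  (x - mu)^T · [Sigma^{-1} · (x - mu)] = (-2)·(-0.7805) + (1)·(0.1707) = 1.7317.

Step 4 — take square root: d = √(1.7317) ≈ 1.3159.

d(x, mu) = √(1.7317) ≈ 1.3159


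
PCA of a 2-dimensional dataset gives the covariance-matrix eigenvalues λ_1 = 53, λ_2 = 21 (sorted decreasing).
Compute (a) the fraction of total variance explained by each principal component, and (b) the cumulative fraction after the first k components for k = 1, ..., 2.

Step 1 — total variance = trace(Sigma) = Σ λ_i = 53 + 21 = 74.

Step 2 — fraction explained by component i = λ_i / Σ λ:
  PC1: 53/74 = 0.7162
  PC2: 21/74 = 0.2838

Step 3 — cumulative fraction after k components = (λ_1 + ... + λ_k) / Σ λ:
  k = 1: 53/74 = 0.7162
  k = 2: (53 + 21)/74 = 74/74 = 1

Summary (fraction, with percent):

explained: PC1 0.7162 (71.62%), PC2 0.2838 (28.38%);  cumulative: 0.7162, 1


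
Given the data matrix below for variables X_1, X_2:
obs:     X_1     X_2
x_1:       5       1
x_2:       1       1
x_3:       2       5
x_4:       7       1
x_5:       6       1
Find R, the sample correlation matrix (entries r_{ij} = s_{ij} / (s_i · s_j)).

Step 1 — column means:
  mean(X_1) = (5 + 1 + 2 + 7 + 6) / 5 = 21/5 = 4.2
  mean(X_2) = (1 + 1 + 5 + 1 + 1) / 5 = 9/5 = 1.8

Step 2 — sample variances and covariances s[i,j] = (1/(n-1)) · Σ_k (x_{k,i} - mean_i) · (x_{k,j} - mean_j), with n-1 = 4:
  s[X_1,X_1] = ((0.8)·(0.8) + (-3.2)·(-3.2) + (-2.2)·(-2.2) + (2.8)·(2.8) + (1.8)·(1.8)) / 4 = 26.8/4 = 6.7
  s[X_1,X_2] = ((0.8)·(-0.8) + (-3.2)·(-0.8) + (-2.2)·(3.2) + (2.8)·(-0.8) + (1.8)·(-0.8)) / 4 = -8.8/4 = -2.2
  s[X_2,X_2] = ((-0.8)·(-0.8) + (-0.8)·(-0.8) + (3.2)·(3.2) + (-0.8)·(-0.8) + (-0.8)·(-0.8)) / 4 = 12.8/4 = 3.2
  Sample standard deviations s_i = √(s[i,i]):
  s(X_1) = √(6.7) = 2.5884
  s(X_2) = √(3.2) = 1.7889

Step 3 — r_{ij} = s_{ij} / (s_i · s_j):
  r[X_1,X_1] = 1 (diagonal).
  r[X_1,X_2] = -2.2 / (2.5884 · 1.7889) = -2.2 / 4.6303 = -0.4751
  r[X_2,X_2] = 1 (diagonal).

R is symmetric with unit diagonal. Assembling:

R = [[1, -0.4751],
 [-0.4751, 1]]


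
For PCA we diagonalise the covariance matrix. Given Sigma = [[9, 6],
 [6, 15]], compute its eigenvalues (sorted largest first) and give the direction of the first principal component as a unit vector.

Step 1 — characteristic polynomial of 2×2 Sigma:
  det(Sigma - λI) = λ² - trace · λ + det = 0.
  trace = 9 + 15 = 24, det = 9·15 - (6)² = 99.
Step 2 — discriminant:
  Δ = trace² - 4·det = 576 - 396 = 180.
Step 3 — eigenvalues:
  λ = (trace ± √Δ)/2 = (24 ± 13.4164)/2,
  λ_1 = 18.7082,  λ_2 = 5.2918.

Step 4 — unit eigenvector for λ_1: solve (Sigma - λ_1 I)v = 0. First row:
  (9 - 18.7082)·v_x + (6)·v_y = 0, i.e. (-9.7082)·v_x + (6)·v_y = 0,
  so v ∝ (b, λ_1 - a) = (6, 9.7082) = u.
  ||u|| = √((6)² + (9.7082)²) = √(130.2492) ≈ 11.4127,
  v_1 = u/||u|| ≈ (0.5257, 0.8507) (||v_1|| = 1).

λ_1 = 18.7082,  λ_2 = 5.2918;  v_1 ≈ (0.5257, 0.8507)
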